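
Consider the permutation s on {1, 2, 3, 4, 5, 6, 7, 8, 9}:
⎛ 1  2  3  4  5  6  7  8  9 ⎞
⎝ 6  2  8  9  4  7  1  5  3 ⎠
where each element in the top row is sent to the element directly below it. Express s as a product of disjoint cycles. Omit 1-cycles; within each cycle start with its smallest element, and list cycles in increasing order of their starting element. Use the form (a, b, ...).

(1, 6, 7)(3, 8, 5, 4, 9)

From 1: 1 → 6 → 7 → 1, closing the cycle (1, 6, 7).
Repeating from the next unused element and collecting all non-trivial cycles gives (1, 6, 7)(3, 8, 5, 4, 9).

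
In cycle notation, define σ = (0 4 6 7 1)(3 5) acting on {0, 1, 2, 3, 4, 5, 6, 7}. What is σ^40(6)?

6

6 lies in the 5-cycle (0 4 6 7 1).
Powers repeat with period 5 on this cycle, and 40 mod 5 = 0, so σ^40(6) = σ^0(6).
So σ^40(6) = 6.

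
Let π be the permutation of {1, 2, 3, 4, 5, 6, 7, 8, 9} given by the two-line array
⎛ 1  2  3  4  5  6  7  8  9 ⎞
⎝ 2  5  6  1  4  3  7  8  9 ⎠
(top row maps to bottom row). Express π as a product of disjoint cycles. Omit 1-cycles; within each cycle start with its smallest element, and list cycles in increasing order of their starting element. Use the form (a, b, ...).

(1, 2, 5, 4)(3, 6)

Iterating π from 1 gives 1 → 2 → 5 → 4 → 1; that is the 4-cycle (1, 2, 5, 4).
Continuing from each remaining unvisited element yields (1, 2, 5, 4)(3, 6).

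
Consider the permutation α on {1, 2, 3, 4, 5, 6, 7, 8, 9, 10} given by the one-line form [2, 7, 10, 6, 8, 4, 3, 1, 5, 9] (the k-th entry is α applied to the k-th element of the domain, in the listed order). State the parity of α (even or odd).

In disjoint-cycle form the cycle lengths are 8, 2.
A cycle is odd iff its length is even; α has 2 even-length cycles, so sgn(α) = (−1)^2 and α is even.

even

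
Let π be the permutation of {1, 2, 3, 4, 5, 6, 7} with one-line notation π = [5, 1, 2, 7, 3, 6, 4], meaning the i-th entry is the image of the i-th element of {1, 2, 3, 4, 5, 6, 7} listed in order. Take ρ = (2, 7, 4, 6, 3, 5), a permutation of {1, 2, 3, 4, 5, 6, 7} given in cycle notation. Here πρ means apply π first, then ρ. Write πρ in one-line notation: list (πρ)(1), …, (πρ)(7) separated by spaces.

(πρ)(x) = ρ(π(x)). Computing each image: ρ(π(1)) = ρ(5) = 2, ρ(π(2)) = ρ(1) = 1, ρ(π(3)) = ρ(2) = 7, ρ(π(4)) = ρ(7) = 4, ρ(π(5)) = ρ(3) = 5, ρ(π(6)) = ρ(6) = 3, ρ(π(7)) = ρ(4) = 6.
Hence πρ = [2 1 7 4 5 3 6].

2 1 7 4 5 3 6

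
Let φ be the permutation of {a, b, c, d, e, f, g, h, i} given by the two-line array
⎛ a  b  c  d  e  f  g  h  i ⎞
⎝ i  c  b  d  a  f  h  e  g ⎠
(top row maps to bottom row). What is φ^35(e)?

e

Tracing e → a → … returns to e after 5 steps, so e lies in a 5-cycle (a i g h e).
Since the cycle has length 5, φ^35 acts on it the same as φ^0 (35 mod 5 = 0).
So φ^35(e) = e.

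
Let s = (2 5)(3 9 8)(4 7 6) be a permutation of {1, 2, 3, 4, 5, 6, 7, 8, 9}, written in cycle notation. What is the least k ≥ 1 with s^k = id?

The disjoint cycles have lengths 3, 3, 2, 1.
The order is lcm(3, 3, 2) = 6.

6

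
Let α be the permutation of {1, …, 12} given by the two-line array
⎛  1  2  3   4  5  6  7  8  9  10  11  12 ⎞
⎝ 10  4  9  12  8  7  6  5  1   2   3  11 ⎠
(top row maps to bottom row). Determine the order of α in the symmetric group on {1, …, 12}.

The disjoint-cycle form of α has cycle lengths 8, 2, 2.
The order is lcm(8, 2, 2) = 8.

8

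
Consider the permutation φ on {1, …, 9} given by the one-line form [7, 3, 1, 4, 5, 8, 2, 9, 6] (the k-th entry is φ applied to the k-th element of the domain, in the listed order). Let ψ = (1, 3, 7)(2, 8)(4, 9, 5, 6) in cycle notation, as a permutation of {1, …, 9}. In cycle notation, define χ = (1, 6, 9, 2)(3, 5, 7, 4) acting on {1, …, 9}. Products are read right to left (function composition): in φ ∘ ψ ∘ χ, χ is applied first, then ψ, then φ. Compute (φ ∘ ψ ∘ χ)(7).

6

Apply the permutations in order: χ(7) = 4, then ψ(4) = 9, then φ(9) = 6. So (φ ∘ ψ ∘ χ)(7) = 6.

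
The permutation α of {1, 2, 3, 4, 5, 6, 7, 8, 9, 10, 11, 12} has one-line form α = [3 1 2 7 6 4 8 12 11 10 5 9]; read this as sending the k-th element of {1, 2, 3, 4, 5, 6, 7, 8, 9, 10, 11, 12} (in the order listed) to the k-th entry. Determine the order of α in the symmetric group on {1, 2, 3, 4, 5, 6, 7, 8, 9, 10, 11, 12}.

The disjoint-cycle form of α has cycle lengths 8, 3, 1.
The order of α is the least common multiple of its cycle lengths: lcm(8, 3) = 24.

24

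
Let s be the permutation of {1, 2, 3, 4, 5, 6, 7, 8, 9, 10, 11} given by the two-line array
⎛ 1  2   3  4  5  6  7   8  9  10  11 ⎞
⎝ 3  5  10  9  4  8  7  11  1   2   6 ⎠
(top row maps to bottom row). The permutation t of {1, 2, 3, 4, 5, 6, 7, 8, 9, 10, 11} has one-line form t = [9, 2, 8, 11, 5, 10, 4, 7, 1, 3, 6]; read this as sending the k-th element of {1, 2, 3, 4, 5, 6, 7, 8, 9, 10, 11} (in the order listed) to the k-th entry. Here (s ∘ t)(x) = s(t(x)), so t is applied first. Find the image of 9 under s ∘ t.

First apply t: t(9) = 1, then s(1) = 3. Thus (s ∘ t)(9) = 3.

3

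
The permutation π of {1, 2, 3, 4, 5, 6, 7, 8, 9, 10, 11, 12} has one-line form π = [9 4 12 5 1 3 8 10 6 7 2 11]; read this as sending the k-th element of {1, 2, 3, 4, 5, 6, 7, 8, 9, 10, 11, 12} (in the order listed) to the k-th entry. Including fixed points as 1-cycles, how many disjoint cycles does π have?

The cycle decomposition is (1, 9, 6, 3, 12, 11, 2, 4, 5)(7, 8, 10), which has 2 cycles (counting 1-cycles).

2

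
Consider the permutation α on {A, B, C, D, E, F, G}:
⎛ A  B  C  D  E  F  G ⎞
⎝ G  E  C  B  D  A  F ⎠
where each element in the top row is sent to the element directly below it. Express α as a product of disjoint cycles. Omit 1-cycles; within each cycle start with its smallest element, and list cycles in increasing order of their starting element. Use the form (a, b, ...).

(A, G, F)(B, E, D)

From A: A → G → F → A, closing the cycle (A, G, F).
Continuing from each remaining unvisited element yields (A, G, F)(B, E, D).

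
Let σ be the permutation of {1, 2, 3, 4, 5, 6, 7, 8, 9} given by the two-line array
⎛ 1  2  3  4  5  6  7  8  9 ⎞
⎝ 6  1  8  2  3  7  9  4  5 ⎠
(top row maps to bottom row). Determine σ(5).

3

The entry below 5 in the array is 3, so σ(5) = 3.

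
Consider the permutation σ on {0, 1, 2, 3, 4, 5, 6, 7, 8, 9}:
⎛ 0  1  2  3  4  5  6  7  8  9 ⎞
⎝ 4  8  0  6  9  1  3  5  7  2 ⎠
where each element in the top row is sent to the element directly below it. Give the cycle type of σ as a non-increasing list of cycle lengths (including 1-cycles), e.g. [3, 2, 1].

The disjoint cycles are (0, 4, 9, 2)(1, 8, 7, 5)(3, 6), with lengths 4, 4, 2 in non-increasing order.

[4, 4, 2]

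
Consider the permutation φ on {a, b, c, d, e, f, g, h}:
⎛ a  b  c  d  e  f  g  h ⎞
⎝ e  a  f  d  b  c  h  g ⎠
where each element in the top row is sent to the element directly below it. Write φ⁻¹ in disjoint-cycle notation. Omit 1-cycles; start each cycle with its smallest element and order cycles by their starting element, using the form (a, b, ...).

First write φ in disjoint cycles: (a, e, b)(c, f)(g, h).
The inverse reverses every cycle; in canonical form, φ⁻¹ = (a, b, e)(c, f)(g, h).

(a, b, e)(c, f)(g, h)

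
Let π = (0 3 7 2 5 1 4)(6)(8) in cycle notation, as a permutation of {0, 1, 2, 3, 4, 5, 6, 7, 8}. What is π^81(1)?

7

1 lies in the 7-cycle (0 3 7 2 5 1 4).
Since the cycle has length 7, π^81 acts on it the same as π^4 (81 mod 7 = 4).
Stepping 4 places around the cycle: 1 → 4 → 0 → 3 → 7.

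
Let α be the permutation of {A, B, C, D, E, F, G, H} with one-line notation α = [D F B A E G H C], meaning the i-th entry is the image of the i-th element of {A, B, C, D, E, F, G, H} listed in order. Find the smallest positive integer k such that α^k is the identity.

10

The disjoint-cycle form of α has cycle lengths 5, 2, 1.
Since disjoint cycles commute, ord(α) = lcm(5, 2) = 10.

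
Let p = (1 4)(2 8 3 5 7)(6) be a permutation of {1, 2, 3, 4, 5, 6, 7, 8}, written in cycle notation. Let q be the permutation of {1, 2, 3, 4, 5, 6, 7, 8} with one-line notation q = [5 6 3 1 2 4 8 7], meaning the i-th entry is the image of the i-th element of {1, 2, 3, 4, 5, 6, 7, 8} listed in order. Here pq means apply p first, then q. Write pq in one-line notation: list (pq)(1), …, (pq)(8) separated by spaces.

(pq)(x) = q(p(x)). Computing each image: q(p(1)) = q(4) = 1, q(p(2)) = q(8) = 7, q(p(3)) = q(5) = 2, q(p(4)) = q(1) = 5, q(p(5)) = q(7) = 8, q(p(6)) = q(6) = 4, q(p(7)) = q(2) = 6, q(p(8)) = q(3) = 3.
Hence pq = [1 7 2 5 8 4 6 3].

1 7 2 5 8 4 6 3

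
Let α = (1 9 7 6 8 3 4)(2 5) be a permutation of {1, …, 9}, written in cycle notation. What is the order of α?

The cycle type of α is (7, 2).
Since disjoint cycles commute, ord(α) = lcm(7, 2) = 14.

14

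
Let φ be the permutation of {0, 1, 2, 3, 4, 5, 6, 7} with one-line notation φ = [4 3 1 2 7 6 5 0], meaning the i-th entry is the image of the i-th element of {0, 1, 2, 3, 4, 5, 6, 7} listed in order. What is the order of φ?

6

The disjoint-cycle form of φ has cycle lengths 3, 3, 2.
The order of φ is the least common multiple of its cycle lengths: lcm(3, 3, 2) = 6.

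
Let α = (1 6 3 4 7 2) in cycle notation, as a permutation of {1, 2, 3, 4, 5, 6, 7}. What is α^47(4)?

3

4 lies in the 6-cycle (1 6 3 4 7 2).
Since the cycle has length 6, α^47 acts on it the same as α^5 (47 mod 6 = 5).
Stepping 5 places around the cycle: 4 → 7 → 2 → 1 → 6 → 3.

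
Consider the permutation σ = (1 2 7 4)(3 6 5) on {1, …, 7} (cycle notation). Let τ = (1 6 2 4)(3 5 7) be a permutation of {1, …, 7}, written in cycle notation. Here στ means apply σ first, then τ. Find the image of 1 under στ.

First apply σ: σ(1) = 2, then τ(2) = 4. Thus (στ)(1) = 4.

4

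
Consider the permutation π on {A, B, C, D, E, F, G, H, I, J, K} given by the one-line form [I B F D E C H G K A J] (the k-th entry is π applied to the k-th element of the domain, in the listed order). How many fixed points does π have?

3

The fixed points (elements with π(x) = x) are {B, D, E}, so there are 3.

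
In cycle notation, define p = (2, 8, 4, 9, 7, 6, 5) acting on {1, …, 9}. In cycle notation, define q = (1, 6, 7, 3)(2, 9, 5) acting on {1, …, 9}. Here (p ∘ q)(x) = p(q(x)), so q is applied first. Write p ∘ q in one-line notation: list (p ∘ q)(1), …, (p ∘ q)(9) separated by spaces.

5 7 1 9 8 6 3 4 2

(p ∘ q)(x) = p(q(x)). Computing each image: p(q(1)) = p(6) = 5, p(q(2)) = p(9) = 7, p(q(3)) = p(1) = 1, p(q(4)) = p(4) = 9, p(q(5)) = p(2) = 8, p(q(6)) = p(7) = 6, p(q(7)) = p(3) = 3, p(q(8)) = p(8) = 4, p(q(9)) = p(5) = 2.
Hence p ∘ q = [5 7 1 9 8 6 3 4 2].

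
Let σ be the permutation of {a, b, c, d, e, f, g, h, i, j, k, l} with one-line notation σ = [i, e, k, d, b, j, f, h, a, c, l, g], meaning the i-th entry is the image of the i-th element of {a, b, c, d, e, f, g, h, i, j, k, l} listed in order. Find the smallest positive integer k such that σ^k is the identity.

6

Writing σ as disjoint cycles, the cycle lengths are 6, 2, 2, 1, 1.
Since disjoint cycles commute, ord(σ) = lcm(6, 2, 2) = 6.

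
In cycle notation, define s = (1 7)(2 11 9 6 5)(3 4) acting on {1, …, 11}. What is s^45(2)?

2

2 lies in the 5-cycle (2 11 9 6 5).
Since the cycle has length 5, s^45 acts on it the same as s^0 (45 mod 5 = 0).
So s^45(2) = 2.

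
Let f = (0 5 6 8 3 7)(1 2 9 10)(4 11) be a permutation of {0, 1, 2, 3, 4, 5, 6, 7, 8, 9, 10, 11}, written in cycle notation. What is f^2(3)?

0

3 lies in the 6-cycle (0 5 6 8 3 7).
Advancing 2 steps from 3: 3 → 7 → 0.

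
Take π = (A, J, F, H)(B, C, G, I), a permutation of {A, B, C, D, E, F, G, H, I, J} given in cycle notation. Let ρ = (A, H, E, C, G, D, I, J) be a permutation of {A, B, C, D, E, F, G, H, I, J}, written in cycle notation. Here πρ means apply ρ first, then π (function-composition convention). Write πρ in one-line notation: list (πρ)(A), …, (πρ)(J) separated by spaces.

A C I B G H D E F J

Chase each element through ρ then π: A → H → A; B → B → C; C → G → I; D → I → B; E → C → G; F → F → H; G → D → D; H → E → E; I → J → F; J → A → J.
Collecting the images, πρ = [A C I B G H D E F J].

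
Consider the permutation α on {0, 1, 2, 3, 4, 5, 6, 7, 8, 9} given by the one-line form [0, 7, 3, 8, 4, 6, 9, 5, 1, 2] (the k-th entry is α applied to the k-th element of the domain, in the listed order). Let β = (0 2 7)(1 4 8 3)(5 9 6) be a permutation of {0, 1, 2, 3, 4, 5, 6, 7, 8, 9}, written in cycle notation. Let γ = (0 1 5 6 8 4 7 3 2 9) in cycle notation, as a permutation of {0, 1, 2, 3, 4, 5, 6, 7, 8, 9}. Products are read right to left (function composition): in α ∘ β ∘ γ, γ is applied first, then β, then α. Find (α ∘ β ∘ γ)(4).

Chase 4: γ(4) = 7; β(7) = 0; α(0) = 0. Hence (α ∘ β ∘ γ)(4) = 0.

0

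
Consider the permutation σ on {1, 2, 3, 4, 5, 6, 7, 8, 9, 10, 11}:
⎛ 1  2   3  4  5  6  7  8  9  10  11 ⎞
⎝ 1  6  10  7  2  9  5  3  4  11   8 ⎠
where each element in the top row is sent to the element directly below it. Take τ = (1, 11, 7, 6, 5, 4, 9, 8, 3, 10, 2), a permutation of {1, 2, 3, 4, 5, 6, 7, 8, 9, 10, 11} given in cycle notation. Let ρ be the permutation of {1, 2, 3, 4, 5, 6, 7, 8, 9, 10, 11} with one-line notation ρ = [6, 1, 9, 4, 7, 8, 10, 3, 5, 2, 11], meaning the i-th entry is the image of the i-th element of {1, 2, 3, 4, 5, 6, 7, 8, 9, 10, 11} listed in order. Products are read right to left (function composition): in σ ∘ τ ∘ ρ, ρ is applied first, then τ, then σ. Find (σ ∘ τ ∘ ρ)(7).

(σ ∘ τ ∘ ρ)(7) = σ(τ(ρ(7))). ρ(7) = 10, then τ(10) = 2, then σ(2) = 6, so the result is 6.

6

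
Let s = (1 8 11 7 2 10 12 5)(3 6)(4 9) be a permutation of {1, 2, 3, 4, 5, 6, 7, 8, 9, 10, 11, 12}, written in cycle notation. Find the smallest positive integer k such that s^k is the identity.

8

The disjoint cycles have lengths 8, 2, 2.
The order is lcm(8, 2, 2) = 8.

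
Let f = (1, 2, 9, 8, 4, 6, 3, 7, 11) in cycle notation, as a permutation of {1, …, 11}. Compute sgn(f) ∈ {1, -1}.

1

The cycle lengths are 9, 1, 1.
A cycle is odd iff its length is even; f has 0 even-length cycles, so sgn(f) = (−1)^0 and f is even.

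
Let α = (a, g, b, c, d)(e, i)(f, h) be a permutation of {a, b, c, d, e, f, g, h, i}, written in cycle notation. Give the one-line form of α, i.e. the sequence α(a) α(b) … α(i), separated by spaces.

Image by image: a→g, b→c, c→d, d→a, e→i, f→h, g→b, h→f, i→e.
So the one-line form is g c d a i h b f e.

g c d a i h b f e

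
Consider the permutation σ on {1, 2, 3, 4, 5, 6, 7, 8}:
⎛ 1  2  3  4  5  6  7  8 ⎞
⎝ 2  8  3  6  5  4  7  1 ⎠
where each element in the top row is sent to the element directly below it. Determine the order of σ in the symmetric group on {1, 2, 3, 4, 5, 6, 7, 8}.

6

Decomposing into disjoint cycles gives cycle lengths 3, 2, 1, 1, 1.
The order of σ is the least common multiple of its cycle lengths: lcm(3, 2) = 6.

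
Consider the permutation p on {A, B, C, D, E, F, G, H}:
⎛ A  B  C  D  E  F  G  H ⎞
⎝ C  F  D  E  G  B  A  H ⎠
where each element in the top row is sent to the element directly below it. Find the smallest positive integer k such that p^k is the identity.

Writing p as disjoint cycles, the cycle lengths are 5, 2, 1.
The order is lcm(5, 2) = 10.

10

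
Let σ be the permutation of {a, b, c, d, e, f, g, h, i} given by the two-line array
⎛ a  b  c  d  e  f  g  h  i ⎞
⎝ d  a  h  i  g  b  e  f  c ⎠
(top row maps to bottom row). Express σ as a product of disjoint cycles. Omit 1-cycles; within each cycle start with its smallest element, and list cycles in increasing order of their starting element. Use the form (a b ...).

Start at a and follow images: a → d → i → c → h → f → b → a, giving the cycle (a d i c h f b).
Repeating from the next unused element and collecting all non-trivial cycles gives (a d i c h f b)(e g).

(a d i c h f b)(e g)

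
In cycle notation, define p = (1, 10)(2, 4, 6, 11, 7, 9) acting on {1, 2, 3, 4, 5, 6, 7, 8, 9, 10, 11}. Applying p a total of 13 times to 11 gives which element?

11 lies in the 6-cycle (2, 4, 6, 11, 7, 9).
On a 6-cycle, p^6 is the identity, so p^13 = p^1 there (13 ≡ 1 mod 6).
Stepping 1 place around the cycle: 11 → 7.

7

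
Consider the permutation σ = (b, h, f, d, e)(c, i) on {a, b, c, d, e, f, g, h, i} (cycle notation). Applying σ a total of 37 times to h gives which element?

h lies in the 5-cycle (b, h, f, d, e).
On a 5-cycle, σ^5 is the identity, so σ^37 = σ^2 there (37 ≡ 2 mod 5).
Advancing 2 steps from h: h → f → d.

d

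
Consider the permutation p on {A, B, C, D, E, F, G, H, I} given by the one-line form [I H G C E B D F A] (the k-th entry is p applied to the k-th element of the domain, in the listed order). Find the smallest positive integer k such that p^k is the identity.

6

The disjoint-cycle form of p has cycle lengths 3, 3, 2, 1.
Since disjoint cycles commute, ord(p) = lcm(3, 3, 2) = 6.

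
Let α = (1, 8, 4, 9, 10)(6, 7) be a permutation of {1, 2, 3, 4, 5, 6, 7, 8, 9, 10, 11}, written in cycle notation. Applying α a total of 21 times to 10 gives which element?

10 lies in the 5-cycle (1, 8, 4, 9, 10).
Since the cycle has length 5, α^21 acts on it the same as α^1 (21 mod 5 = 1).
Advancing 1 step from 10: 10 → 1.

1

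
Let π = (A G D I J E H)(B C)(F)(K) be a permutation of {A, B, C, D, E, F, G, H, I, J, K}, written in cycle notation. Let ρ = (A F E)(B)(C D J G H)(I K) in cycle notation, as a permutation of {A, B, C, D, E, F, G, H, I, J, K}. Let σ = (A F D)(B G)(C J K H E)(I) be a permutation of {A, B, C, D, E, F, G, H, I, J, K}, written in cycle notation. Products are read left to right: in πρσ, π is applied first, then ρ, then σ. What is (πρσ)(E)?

Chase E: π(E) = H; ρ(H) = C; σ(C) = J. Hence (πρσ)(E) = J.

J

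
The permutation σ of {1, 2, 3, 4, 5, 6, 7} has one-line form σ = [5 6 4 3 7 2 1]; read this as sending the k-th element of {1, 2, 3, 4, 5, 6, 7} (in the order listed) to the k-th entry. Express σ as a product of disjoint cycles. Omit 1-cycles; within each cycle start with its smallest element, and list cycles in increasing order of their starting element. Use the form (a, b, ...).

(1, 5, 7)(2, 6)(3, 4)

Start at 1 and follow images: 1 → 5 → 7 → 1, giving the cycle (1, 5, 7).
Repeating from the next unused element and collecting all non-trivial cycles gives (1, 5, 7)(2, 6)(3, 4).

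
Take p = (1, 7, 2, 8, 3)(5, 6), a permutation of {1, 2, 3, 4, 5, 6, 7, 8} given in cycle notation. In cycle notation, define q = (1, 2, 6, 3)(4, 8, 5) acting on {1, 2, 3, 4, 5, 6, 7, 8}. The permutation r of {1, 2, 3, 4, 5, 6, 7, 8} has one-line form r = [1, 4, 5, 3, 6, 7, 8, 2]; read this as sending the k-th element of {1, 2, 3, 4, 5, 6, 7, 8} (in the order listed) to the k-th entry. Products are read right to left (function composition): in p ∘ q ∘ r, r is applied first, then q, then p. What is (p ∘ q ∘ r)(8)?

Apply the permutations in order: r(8) = 2, then q(2) = 6, then p(6) = 5. So (p ∘ q ∘ r)(8) = 5.

5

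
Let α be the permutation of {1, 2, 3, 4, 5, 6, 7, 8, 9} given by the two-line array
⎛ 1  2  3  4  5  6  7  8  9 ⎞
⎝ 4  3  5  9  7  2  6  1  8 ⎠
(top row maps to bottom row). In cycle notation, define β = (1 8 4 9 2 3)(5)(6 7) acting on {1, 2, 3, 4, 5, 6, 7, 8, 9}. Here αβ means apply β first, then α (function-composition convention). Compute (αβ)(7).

(αβ)(7) = α(β(7)). β(7) = 6, then α(6) = 2. So (αβ)(7) = 2.

2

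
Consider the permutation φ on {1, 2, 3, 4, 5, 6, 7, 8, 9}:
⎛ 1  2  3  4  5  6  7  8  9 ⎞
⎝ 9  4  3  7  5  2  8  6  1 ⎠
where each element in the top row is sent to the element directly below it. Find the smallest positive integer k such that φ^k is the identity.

10

The disjoint-cycle form of φ has cycle lengths 5, 2, 1, 1.
Since disjoint cycles commute, ord(φ) = lcm(5, 2) = 10.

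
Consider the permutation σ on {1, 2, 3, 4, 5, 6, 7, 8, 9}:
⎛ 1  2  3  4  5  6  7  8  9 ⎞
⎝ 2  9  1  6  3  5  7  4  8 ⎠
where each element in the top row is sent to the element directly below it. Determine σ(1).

The entry below 1 in the array is 2, so σ(1) = 2.

2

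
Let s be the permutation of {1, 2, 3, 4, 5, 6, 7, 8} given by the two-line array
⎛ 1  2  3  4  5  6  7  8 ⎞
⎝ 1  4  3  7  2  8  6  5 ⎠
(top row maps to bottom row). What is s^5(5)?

Tracing 5 → 2 → … returns to 5 after 6 steps, so 5 lies in a 6-cycle (2, 4, 7, 6, 8, 5).
Stepping 5 places around the cycle: 5 → 2 → 4 → 7 → 6 → 8.

8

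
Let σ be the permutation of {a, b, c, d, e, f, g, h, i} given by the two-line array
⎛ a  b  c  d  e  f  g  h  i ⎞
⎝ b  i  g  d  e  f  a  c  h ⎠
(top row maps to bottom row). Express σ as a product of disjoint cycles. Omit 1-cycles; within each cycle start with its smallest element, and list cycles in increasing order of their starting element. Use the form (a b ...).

Iterating σ from a gives a → b → i → h → c → g → a; that is the 6-cycle (a b i h c g).
Repeating from the next unused element and collecting all non-trivial cycles gives (a b i h c g).

(a b i h c g)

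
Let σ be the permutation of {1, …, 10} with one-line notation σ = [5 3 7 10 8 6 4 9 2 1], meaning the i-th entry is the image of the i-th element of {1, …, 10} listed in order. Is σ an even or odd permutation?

even

In disjoint-cycle form the cycle lengths are 9, 1.
A cycle of length ℓ contributes ℓ−1 transpositions, so σ is a product of 8 transpositions — even.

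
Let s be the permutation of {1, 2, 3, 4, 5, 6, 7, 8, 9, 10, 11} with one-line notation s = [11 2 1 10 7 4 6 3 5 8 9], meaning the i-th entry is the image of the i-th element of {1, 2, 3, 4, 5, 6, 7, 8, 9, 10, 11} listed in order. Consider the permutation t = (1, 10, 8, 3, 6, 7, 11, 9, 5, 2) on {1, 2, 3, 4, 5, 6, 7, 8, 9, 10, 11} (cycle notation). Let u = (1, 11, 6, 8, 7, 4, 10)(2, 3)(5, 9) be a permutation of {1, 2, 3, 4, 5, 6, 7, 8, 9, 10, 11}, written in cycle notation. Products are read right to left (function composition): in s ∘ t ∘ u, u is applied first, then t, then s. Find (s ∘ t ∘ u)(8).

9

Chase 8: u(8) = 7; t(7) = 11; s(11) = 9. Hence (s ∘ t ∘ u)(8) = 9.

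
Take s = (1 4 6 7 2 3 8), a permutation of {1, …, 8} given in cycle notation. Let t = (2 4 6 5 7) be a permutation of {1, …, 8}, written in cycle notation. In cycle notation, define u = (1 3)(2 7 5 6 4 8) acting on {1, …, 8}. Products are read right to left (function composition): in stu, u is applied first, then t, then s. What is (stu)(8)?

Apply the permutations in order: u(8) = 2, then t(2) = 4, then s(4) = 6. So (stu)(8) = 6.

6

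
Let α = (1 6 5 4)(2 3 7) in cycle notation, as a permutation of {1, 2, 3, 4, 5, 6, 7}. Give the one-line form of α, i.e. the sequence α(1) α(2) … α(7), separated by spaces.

6 3 7 1 4 5 2

Each element maps to the next entry in its cycle (wrapping to the front): 1↦6, 2↦3, 3↦7, 4↦1, 5↦4, 6↦5, 7↦2.
So the one-line form is 6 3 7 1 4 5 2.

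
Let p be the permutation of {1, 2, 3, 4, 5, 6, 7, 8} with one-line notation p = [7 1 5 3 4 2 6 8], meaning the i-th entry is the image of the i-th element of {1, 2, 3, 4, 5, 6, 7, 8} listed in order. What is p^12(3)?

Tracing 3 → 5 → … returns to 3 after 3 steps, so 3 lies in a 3-cycle (3 5 4).
On a 3-cycle, p^3 is the identity, so p^12 = p^0 there (12 ≡ 0 mod 3).
So p^12(3) = 3.

3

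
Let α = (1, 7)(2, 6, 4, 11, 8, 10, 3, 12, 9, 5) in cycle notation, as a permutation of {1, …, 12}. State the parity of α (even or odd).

The cycle lengths are 10, 2.
A cycle is odd iff its length is even; α has 2 even-length cycles, so sgn(α) = (−1)^2 and α is even.

even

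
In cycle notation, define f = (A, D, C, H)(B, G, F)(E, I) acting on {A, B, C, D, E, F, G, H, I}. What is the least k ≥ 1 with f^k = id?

12

The disjoint cycles have lengths 4, 3, 2.
Since disjoint cycles commute, ord(f) = lcm(4, 3, 2) = 12.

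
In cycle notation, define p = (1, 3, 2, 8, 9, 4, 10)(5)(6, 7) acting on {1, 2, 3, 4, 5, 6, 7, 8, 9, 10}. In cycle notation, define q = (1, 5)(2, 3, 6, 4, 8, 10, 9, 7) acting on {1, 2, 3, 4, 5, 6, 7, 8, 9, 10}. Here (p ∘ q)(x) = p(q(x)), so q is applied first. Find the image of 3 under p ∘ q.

q(3) = 6, then p(6) = 7; composing gives (p ∘ q)(3) = 7.

7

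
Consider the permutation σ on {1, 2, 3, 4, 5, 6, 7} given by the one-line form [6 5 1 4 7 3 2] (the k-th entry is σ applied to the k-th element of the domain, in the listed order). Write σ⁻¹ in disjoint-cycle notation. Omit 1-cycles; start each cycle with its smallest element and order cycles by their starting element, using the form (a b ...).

(1 3 6)(2 7 5)

The cycle decomposition of σ is (1 6 3)(2 5 7).
The inverse reverses every cycle; in canonical form, σ⁻¹ = (1 3 6)(2 7 5).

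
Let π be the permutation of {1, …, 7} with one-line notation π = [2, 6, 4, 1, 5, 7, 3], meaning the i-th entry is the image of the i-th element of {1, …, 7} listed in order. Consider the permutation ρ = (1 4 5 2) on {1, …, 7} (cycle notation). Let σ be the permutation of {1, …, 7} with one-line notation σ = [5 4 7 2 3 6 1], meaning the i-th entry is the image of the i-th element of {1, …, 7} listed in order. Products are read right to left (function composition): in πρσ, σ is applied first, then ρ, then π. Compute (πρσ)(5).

4

Chase 5: σ(5) = 3; ρ(3) = 3; π(3) = 4. Hence (πρσ)(5) = 4.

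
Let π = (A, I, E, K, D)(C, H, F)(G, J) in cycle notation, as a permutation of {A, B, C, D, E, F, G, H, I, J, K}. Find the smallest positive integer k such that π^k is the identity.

The cycle type of π is (5, 3, 2, 1).
The order of π is the least common multiple of its cycle lengths: lcm(5, 3, 2) = 30.

30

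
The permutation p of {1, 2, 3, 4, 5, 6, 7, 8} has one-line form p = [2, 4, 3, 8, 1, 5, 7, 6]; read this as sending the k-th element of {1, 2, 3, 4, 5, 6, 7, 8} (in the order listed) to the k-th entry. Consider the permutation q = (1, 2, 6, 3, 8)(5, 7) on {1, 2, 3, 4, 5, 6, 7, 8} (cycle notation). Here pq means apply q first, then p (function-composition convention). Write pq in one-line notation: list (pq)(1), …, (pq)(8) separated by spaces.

For each element, apply q then p: 1 → 2 → 4; 2 → 6 → 5; 3 → 8 → 6; 4 → 4 → 8; 5 → 7 → 7; 6 → 3 → 3; 7 → 5 → 1; 8 → 1 → 2.
So pq in one-line form is 4 5 6 8 7 3 1 2.

4 5 6 8 7 3 1 2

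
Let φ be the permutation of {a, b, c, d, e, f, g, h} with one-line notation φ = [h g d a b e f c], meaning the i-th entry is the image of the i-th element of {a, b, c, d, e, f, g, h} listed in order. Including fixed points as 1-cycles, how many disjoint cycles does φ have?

The cycle decomposition is (a, h, c, d)(b, g, f, e), which has 2 cycles (counting 1-cycles).

2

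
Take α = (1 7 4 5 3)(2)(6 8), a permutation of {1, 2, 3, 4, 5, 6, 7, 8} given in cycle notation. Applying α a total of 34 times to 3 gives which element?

3 lies in the 5-cycle (1 7 4 5 3).
Since the cycle has length 5, α^34 acts on it the same as α^4 (34 mod 5 = 4).
Stepping 4 places around the cycle: 3 → 1 → 7 → 4 → 5.

5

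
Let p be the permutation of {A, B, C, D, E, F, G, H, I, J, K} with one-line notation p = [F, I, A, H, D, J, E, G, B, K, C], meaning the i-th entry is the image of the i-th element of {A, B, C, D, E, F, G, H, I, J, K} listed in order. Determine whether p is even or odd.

In disjoint-cycle form the cycle lengths are 5, 4, 2.
A cycle of length ℓ contributes ℓ−1 transpositions, so p is a product of 4 + 3 + 1 = 8 transpositions — even.

even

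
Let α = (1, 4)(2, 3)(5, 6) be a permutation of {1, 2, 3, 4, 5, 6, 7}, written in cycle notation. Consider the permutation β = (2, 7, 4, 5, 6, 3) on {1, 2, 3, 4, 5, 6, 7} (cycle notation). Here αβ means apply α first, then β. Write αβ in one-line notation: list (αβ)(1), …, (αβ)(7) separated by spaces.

5 2 7 1 3 6 4

For each element, apply α then β: 1 → 4 → 5; 2 → 3 → 2; 3 → 2 → 7; 4 → 1 → 1; 5 → 6 → 3; 6 → 5 → 6; 7 → 7 → 4.
So αβ in one-line form is 5 2 7 1 3 6 4.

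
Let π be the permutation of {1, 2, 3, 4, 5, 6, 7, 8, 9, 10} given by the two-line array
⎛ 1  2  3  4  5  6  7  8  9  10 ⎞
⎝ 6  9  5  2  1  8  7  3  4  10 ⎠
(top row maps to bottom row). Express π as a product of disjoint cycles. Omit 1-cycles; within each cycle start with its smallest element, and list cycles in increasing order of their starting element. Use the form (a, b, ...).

(1, 6, 8, 3, 5)(2, 9, 4)

Iterating π from 1 gives 1 → 6 → 8 → 3 → 5 → 1; that is the 5-cycle (1, 6, 8, 3, 5).
Continuing from each remaining unvisited element yields (1, 6, 8, 3, 5)(2, 9, 4).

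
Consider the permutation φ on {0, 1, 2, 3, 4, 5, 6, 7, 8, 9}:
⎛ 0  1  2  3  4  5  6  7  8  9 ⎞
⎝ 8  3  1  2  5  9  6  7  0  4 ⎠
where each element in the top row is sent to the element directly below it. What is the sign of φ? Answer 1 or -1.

-1

In disjoint-cycle form the cycle lengths are 3, 3, 2, 1, 1.
A cycle of length ℓ contributes ℓ−1 transpositions, so φ is a product of 2 + 2 + 1 = 5 transpositions — odd.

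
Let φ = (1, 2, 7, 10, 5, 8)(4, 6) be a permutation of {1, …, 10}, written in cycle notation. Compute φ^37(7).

7 lies in the 6-cycle (1, 2, 7, 10, 5, 8).
Powers repeat with period 6 on this cycle, and 37 mod 6 = 1, so φ^37(7) = φ^1(7).
Stepping 1 place around the cycle: 7 → 10.

10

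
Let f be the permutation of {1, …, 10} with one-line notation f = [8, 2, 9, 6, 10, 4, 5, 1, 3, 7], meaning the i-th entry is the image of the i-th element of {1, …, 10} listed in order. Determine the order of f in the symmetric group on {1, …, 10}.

Decomposing into disjoint cycles gives cycle lengths 3, 2, 2, 2, 1.
The order is lcm(3, 2, 2, 2) = 6.

6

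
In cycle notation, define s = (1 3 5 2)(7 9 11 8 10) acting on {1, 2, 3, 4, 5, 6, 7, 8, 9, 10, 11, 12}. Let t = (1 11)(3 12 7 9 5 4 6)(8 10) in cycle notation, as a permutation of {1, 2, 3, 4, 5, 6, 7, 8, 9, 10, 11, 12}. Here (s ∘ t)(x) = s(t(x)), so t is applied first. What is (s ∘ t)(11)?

First apply t: t(11) = 1, then s(1) = 3. Thus (s ∘ t)(11) = 3.

3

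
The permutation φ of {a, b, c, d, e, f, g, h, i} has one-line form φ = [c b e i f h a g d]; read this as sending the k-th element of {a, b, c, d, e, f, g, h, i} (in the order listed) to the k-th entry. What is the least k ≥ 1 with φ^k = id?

Decomposing into disjoint cycles gives cycle lengths 6, 2, 1.
The order of φ is the least common multiple of its cycle lengths: lcm(6, 2) = 6.

6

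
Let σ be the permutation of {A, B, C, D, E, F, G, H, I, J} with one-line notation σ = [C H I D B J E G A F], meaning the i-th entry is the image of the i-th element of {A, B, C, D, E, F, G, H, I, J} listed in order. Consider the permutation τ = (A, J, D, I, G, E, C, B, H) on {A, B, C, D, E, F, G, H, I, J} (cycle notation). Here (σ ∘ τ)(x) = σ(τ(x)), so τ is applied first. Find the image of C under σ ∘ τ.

τ(C) = B, then σ(B) = H; composing gives (σ ∘ τ)(C) = H.

H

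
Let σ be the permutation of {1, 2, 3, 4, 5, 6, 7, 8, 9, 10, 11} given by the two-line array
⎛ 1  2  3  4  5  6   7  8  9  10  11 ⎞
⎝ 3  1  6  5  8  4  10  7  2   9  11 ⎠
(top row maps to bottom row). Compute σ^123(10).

1

Tracing 10 → 9 → … returns to 10 after 10 steps, so 10 lies in a 10-cycle (1, 3, 6, 4, 5, 8, 7, 10, 9, 2).
On a 10-cycle, σ^10 is the identity, so σ^123 = σ^3 there (123 ≡ 3 mod 10).
Stepping 3 places around the cycle: 10 → 9 → 2 → 1.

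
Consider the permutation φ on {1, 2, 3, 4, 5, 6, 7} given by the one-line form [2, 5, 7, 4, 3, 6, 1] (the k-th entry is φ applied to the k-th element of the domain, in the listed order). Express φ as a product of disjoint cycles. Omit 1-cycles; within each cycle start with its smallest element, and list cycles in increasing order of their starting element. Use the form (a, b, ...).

From 1: 1 → 2 → 5 → 3 → 7 → 1, closing the cycle (1, 2, 5, 3, 7).
Repeating from the next unused element and collecting all non-trivial cycles gives (1, 2, 5, 3, 7).

(1, 2, 5, 3, 7)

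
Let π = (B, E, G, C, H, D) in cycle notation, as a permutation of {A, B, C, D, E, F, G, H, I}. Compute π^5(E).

B

E lies in the 6-cycle (B, E, G, C, H, D).
Stepping 5 places around the cycle: E → G → C → H → D → B.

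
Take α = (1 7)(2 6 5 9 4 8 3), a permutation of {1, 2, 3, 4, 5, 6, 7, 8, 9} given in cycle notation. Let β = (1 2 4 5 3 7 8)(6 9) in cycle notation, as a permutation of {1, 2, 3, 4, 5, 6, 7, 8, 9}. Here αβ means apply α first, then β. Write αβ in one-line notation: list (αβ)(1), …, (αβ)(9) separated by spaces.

8 9 4 1 6 3 2 7 5

Chase each element through α then β: 1 → 7 → 8; 2 → 6 → 9; 3 → 2 → 4; 4 → 8 → 1; 5 → 9 → 6; 6 → 5 → 3; 7 → 1 → 2; 8 → 3 → 7; 9 → 4 → 5.
So αβ in one-line form is 8 9 4 1 6 3 2 7 5.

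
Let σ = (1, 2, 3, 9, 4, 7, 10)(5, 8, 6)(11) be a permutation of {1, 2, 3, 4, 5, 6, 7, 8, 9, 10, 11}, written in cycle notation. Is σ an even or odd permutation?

The cycle lengths are 7, 3, 1.
A cycle of length ℓ contributes ℓ−1 transpositions, so σ is a product of 6 + 2 = 8 transpositions — even.

even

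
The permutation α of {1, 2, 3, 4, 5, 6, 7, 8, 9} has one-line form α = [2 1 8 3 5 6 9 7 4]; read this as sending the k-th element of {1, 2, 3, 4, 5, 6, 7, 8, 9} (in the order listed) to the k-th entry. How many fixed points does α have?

2

The fixed points (elements with α(x) = x) are {5, 6}, so there are 2.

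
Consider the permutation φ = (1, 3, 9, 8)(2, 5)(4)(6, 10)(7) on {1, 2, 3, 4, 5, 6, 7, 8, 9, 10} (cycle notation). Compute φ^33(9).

8

9 lies in the 4-cycle (1, 3, 9, 8).
Since the cycle has length 4, φ^33 acts on it the same as φ^1 (33 mod 4 = 1).
Stepping 1 place around the cycle: 9 → 8.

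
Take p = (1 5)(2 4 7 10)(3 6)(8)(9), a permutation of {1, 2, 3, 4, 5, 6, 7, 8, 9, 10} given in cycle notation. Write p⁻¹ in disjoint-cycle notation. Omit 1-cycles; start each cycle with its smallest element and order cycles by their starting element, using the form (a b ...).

(1 5)(2 10 7 4)(3 6)

The inverse reverses each cycle.
After reversing and putting each cycle's least element first, p⁻¹ = (1 5)(2 10 7 4)(3 6).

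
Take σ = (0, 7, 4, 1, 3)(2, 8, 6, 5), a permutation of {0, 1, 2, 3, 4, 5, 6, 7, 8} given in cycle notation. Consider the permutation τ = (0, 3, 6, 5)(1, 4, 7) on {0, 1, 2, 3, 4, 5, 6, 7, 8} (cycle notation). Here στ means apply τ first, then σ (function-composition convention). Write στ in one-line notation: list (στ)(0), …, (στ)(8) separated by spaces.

(στ)(x) = σ(τ(x)). Computing each image: σ(τ(0)) = σ(3) = 0, σ(τ(1)) = σ(4) = 1, σ(τ(2)) = σ(2) = 8, σ(τ(3)) = σ(6) = 5, σ(τ(4)) = σ(7) = 4, σ(τ(5)) = σ(0) = 7, σ(τ(6)) = σ(5) = 2, σ(τ(7)) = σ(1) = 3, σ(τ(8)) = σ(8) = 6.
Hence στ = [0 1 8 5 4 7 2 3 6].

0 1 8 5 4 7 2 3 6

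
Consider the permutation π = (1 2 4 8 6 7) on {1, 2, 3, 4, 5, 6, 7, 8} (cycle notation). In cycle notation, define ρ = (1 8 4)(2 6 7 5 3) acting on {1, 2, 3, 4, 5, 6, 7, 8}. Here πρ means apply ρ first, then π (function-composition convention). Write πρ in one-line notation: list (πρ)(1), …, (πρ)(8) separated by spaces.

(πρ)(x) = π(ρ(x)). Computing each image: π(ρ(1)) = π(8) = 6, π(ρ(2)) = π(6) = 7, π(ρ(3)) = π(2) = 4, π(ρ(4)) = π(1) = 2, π(ρ(5)) = π(3) = 3, π(ρ(6)) = π(7) = 1, π(ρ(7)) = π(5) = 5, π(ρ(8)) = π(4) = 8.
Hence πρ = [6 7 4 2 3 1 5 8].

6 7 4 2 3 1 5 8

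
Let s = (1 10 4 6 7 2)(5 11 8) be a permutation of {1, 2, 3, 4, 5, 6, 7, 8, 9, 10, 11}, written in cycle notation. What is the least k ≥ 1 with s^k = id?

The disjoint cycles have lengths 6, 3, 1, 1.
Since disjoint cycles commute, ord(s) = lcm(6, 3) = 6.

6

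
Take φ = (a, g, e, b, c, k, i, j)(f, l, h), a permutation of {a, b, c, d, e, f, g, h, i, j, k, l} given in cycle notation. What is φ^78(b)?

b lies in the 8-cycle (a, g, e, b, c, k, i, j).
Powers repeat with period 8 on this cycle, and 78 mod 8 = 6, so φ^78(b) = φ^6(b).
Stepping 6 places around the cycle: b → c → k → i → j → a → g.

g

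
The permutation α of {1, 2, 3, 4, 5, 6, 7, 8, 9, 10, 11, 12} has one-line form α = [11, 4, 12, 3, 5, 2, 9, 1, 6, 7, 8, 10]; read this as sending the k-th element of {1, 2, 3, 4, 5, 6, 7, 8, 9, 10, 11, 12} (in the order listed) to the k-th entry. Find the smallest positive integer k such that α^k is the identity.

Decomposing into disjoint cycles gives cycle lengths 8, 3, 1.
The order of α is the least common multiple of its cycle lengths: lcm(8, 3) = 24.

24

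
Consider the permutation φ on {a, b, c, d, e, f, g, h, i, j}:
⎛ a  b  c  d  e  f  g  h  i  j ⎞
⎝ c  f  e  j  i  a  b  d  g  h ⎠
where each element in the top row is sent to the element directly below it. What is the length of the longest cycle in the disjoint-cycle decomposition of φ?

7

Decomposing into disjoint cycles gives (a, c, e, i, g, b, f)(d, j, h); the longest has length 7.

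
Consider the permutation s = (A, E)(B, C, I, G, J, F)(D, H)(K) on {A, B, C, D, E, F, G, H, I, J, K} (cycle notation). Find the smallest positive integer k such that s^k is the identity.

6

The disjoint cycles have lengths 6, 2, 2, 1.
The order is lcm(6, 2, 2) = 6.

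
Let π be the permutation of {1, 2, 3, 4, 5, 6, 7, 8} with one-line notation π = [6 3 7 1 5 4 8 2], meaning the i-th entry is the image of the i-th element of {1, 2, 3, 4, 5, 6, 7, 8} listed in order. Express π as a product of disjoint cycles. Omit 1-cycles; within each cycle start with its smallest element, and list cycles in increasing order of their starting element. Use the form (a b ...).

Iterating π from 1 gives 1 → 6 → 4 → 1; that is the 3-cycle (1 6 4).
Continuing from each remaining unvisited element yields (1 6 4)(2 3 7 8).

(1 6 4)(2 3 7 8)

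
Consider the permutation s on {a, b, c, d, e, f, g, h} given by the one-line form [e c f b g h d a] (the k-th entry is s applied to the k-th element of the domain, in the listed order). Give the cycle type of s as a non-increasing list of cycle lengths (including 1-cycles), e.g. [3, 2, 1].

[8]

The disjoint cycles are (a e g d b c f h), with lengths 8 in non-increasing order.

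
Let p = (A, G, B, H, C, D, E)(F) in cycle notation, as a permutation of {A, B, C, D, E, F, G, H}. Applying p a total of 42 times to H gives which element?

H lies in the 7-cycle (A, G, B, H, C, D, E).
Since the cycle has length 7, p^42 acts on it the same as p^0 (42 mod 7 = 0).
So p^42(H) = H.

H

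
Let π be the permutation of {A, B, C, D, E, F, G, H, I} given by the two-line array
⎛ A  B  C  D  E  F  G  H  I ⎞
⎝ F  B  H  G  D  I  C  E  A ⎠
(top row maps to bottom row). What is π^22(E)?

Tracing E → D → … returns to E after 5 steps, so E lies in a 5-cycle (C H E D G).
Since the cycle has length 5, π^22 acts on it the same as π^2 (22 mod 5 = 2).
Stepping 2 places around the cycle: E → D → G.

G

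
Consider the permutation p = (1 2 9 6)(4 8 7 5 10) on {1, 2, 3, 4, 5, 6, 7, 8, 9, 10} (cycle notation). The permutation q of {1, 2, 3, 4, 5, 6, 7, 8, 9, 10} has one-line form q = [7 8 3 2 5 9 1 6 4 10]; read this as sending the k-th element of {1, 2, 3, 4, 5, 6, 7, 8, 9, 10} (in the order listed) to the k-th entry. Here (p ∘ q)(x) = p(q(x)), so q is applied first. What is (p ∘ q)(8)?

(p ∘ q)(8) = p(q(8)). q(8) = 6, then p(6) = 1. So (p ∘ q)(8) = 1.

1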